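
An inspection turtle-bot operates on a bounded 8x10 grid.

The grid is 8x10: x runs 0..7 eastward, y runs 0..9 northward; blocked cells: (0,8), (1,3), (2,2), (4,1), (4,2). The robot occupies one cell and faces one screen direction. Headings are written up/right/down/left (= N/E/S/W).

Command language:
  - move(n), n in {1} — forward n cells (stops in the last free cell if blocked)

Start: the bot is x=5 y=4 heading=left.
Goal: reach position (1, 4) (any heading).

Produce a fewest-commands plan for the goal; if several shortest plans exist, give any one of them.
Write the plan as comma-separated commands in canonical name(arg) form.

initial: x=5 y=4 heading=left
step 1 (move(1)): x=4 y=4 heading=left
step 2 (move(1)): x=3 y=4 heading=left
step 3 (move(1)): x=2 y=4 heading=left
step 4 (move(1)): x=1 y=4 heading=left
nothing shorter than 4 reaches the goal.

move(1), move(1), move(1), move(1)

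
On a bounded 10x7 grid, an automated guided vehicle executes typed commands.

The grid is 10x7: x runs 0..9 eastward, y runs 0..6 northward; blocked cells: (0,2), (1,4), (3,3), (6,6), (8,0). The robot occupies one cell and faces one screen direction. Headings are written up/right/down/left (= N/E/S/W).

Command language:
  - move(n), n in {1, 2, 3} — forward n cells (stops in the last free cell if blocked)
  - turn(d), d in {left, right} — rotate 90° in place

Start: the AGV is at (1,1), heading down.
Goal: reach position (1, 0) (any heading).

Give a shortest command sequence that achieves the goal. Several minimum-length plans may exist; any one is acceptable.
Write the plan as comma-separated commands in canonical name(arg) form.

move(3)

begin: at (1,1), heading down
t=1 move(3) ⇒ at (1,0), heading down
no 0-step plan works, so 1 is optimal.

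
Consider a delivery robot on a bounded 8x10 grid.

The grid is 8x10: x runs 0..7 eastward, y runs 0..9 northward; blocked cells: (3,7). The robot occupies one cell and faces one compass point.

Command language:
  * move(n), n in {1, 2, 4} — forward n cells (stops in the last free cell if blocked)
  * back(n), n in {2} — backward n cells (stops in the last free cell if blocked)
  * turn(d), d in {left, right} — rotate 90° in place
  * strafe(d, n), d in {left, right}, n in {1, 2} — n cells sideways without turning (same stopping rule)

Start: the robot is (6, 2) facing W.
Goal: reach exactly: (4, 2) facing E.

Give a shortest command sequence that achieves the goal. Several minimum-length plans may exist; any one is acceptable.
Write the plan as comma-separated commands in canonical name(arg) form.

turn(left), strafe(right, 2), turn(left)

initial: (6, 2) facing W
[1] after turn(left): (6, 2) facing S
[2] after strafe(right, 2): (4, 2) facing S
[3] after turn(left): (4, 2) facing E
nothing shorter than 3 reaches the goal.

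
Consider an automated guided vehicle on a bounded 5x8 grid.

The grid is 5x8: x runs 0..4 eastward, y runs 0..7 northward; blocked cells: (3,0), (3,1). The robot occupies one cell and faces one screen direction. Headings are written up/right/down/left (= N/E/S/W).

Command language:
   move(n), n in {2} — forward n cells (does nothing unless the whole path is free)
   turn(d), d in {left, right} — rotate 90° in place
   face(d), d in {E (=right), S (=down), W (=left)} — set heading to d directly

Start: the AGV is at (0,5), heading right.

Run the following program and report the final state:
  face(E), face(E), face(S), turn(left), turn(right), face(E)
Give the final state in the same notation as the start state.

at (0,5), heading right

begin: at (0,5), heading right
step 1 (face(E)): at (0,5), heading right
step 2 (face(E)): at (0,5), heading right
step 3 (face(S)): at (0,5), heading down
step 4 (turn(left)): at (0,5), heading right
step 5 (turn(right)): at (0,5), heading down
step 6 (face(E)): at (0,5), heading right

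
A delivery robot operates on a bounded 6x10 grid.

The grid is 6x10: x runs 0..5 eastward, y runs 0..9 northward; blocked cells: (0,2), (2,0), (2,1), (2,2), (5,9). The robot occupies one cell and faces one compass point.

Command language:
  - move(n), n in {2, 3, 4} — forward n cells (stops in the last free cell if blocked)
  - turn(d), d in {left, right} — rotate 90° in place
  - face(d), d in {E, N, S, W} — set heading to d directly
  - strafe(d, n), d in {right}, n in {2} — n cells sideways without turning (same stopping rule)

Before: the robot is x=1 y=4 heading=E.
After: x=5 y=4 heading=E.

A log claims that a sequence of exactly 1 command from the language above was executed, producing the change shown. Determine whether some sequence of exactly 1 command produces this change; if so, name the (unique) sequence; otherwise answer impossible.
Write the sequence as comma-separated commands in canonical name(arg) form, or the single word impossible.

move(4)

key: still facing E — the one step turns nothing
t0: x=1 y=4 heading=E
[1] after move(4): x=5 y=4 heading=E
all 10 alternatives checked — unique.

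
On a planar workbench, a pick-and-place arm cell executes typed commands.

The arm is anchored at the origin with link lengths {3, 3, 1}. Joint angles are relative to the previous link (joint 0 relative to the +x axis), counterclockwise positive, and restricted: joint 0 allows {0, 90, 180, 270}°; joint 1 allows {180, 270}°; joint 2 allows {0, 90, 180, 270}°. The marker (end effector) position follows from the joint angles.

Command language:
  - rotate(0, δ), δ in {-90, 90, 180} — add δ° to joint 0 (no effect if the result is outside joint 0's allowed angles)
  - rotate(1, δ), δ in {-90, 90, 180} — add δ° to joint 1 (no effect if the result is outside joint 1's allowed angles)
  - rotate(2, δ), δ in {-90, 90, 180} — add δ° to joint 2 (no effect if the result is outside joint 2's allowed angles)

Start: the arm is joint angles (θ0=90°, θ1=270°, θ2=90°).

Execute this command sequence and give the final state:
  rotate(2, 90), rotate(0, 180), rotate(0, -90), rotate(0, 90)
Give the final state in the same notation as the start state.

from: joint angles (θ0=90°, θ1=270°, θ2=90°)
t=1 rotate(2, 90) ⇒ joint angles (θ0=90°, θ1=270°, θ2=180°)
t=2 rotate(0, 180) ⇒ joint angles (θ0=270°, θ1=270°, θ2=180°)
t=3 rotate(0, -90) ⇒ joint angles (θ0=180°, θ1=270°, θ2=180°)
t=4 rotate(0, 90) ⇒ joint angles (θ0=270°, θ1=270°, θ2=180°)

joint angles (θ0=270°, θ1=270°, θ2=180°)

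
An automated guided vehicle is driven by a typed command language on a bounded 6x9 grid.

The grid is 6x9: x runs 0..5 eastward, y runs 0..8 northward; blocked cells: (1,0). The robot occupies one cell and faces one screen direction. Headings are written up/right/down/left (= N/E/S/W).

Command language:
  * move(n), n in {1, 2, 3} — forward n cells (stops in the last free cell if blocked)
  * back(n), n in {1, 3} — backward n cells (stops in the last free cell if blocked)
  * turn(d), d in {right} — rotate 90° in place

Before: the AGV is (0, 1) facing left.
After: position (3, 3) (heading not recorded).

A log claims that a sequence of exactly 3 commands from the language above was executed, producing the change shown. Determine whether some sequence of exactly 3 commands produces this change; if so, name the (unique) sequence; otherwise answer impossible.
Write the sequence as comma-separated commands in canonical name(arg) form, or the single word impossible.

back(3), turn(right), move(2)

key: order matters: swapping back(3) and move(2) lands elsewhere
initial: (0, 1) facing left
t=1 back(3) ⇒ (3, 1) facing left
t=2 turn(right) ⇒ (3, 1) facing up
t=3 move(2) ⇒ (3, 3) facing up
all 216 alternatives checked — unique.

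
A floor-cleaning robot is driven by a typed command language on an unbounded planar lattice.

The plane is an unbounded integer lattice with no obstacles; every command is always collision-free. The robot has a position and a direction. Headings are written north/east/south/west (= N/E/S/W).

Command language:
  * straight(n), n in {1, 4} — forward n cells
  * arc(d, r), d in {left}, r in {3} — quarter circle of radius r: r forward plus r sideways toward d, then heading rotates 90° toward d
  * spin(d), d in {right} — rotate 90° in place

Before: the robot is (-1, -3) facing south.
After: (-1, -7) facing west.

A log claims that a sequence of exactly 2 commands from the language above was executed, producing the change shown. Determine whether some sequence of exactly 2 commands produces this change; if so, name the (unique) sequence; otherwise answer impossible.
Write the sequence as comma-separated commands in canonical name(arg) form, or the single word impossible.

straight(4), spin(right)

key: order matters: swapping straight(4) and spin(right) lands elsewhere
t0: (-1, -3) facing south
step 1 (straight(4)): (-1, -7) facing south
step 2 (spin(right)): (-1, -7) facing west
uniquely the one of 16 2-step routes that fits.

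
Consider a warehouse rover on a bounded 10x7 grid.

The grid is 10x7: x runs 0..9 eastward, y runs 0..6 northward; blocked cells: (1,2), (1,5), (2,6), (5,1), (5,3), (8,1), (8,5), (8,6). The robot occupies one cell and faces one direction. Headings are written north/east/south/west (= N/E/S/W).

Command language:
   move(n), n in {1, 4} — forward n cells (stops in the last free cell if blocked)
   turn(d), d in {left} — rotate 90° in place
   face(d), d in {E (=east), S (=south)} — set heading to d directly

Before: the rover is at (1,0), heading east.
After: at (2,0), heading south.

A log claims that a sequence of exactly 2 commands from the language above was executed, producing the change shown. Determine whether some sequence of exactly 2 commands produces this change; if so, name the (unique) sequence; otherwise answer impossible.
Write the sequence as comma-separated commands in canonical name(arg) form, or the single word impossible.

key: position moved to (2,0) AND the heading swung to S — translation plus rotation needed
from: at (1,0), heading east
t=1 move(1) ⇒ at (2,0), heading east
t=2 face(S) ⇒ at (2,0), heading south
no other 2-command option fits: unique.

move(1), face(S)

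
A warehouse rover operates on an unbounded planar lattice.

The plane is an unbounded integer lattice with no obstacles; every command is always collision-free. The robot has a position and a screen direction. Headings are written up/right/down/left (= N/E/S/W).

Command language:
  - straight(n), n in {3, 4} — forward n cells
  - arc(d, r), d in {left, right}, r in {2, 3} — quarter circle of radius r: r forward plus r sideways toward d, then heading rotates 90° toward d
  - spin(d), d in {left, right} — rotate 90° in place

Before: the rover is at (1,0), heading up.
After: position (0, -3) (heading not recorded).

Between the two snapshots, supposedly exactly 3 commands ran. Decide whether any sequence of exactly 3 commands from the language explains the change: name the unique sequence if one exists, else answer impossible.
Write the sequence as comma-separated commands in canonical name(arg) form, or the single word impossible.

key: running arc(left, 3) before arc(left, 2) would end elsewhere — order is forced
initial: at (1,0), heading up
step 1 (arc(left, 2)): at (-1,2), heading left
step 2 (arc(left, 2)): at (-3,0), heading down
step 3 (arc(left, 3)): at (0,-3), heading right
uniquely the one of 512 3-step routes that fits.

arc(left, 2), arc(left, 2), arc(left, 3)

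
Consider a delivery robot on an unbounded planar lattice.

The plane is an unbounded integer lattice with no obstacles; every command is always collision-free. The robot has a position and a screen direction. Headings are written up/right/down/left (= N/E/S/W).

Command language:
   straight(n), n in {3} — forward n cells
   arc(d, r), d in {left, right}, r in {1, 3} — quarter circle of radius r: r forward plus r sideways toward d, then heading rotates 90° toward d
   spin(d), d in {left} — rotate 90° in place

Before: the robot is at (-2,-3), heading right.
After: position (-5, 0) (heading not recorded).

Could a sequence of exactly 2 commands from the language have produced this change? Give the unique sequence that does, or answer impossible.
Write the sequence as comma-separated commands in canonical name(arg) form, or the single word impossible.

key: running arc(left, 3) before spin(left) would end elsewhere — order is forced
t0: at (-2,-3), heading right
t=1 spin(left) ⇒ at (-2,-3), heading up
t=2 arc(left, 3) ⇒ at (-5,0), heading left
all 36 alternatives checked — unique.

spin(left), arc(left, 3)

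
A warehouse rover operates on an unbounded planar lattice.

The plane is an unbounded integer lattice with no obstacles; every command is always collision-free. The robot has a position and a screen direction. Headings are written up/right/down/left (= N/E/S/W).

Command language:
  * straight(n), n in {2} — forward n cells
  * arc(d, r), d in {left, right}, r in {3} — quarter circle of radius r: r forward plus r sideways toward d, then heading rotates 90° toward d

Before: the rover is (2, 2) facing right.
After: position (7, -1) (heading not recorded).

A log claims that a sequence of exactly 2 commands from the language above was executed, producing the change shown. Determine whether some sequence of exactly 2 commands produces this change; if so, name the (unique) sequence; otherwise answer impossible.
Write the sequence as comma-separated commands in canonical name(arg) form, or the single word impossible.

straight(2), arc(right, 3)

key: running arc(right, 3) before straight(2) would end elsewhere — order is forced
start: (2, 2) facing right
step 1 (straight(2)): (4, 2) facing right
step 2 (arc(right, 3)): (7, -1) facing down
no other 2-command option fits: unique.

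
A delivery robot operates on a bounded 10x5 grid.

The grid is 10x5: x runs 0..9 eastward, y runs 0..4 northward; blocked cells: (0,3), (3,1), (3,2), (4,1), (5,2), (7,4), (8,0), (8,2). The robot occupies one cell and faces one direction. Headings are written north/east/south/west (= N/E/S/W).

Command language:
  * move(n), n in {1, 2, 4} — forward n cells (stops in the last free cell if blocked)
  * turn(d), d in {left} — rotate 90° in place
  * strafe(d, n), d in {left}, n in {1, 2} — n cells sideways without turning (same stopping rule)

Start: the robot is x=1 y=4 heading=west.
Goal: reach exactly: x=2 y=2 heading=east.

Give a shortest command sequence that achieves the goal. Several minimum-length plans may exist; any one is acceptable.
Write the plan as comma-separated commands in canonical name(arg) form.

strafe(left, 2), turn(left), strafe(left, 1), turn(left)

t0: x=1 y=4 heading=west
1. strafe(left, 2) → x=1 y=2 heading=west
2. turn(left) → x=1 y=2 heading=south
3. strafe(left, 1) → x=2 y=2 heading=south
4. turn(left) → x=2 y=2 heading=east
no 3-step plan works, so 4 is optimal.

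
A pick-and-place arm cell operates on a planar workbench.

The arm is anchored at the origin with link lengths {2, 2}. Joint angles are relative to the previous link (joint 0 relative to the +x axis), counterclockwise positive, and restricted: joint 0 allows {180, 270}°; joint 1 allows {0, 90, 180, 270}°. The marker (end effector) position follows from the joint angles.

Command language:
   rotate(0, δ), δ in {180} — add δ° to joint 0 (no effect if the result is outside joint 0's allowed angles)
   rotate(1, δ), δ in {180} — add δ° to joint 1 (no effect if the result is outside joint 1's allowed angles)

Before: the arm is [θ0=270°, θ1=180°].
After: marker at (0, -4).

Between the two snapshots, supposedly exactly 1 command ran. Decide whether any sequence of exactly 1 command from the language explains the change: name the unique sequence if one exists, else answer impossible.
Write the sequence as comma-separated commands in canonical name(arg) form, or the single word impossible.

rotate(1, 180)

start: [θ0=270°, θ1=180°]
step 1 (rotate(1, 180)): [θ0=270°, θ1=0°]
no other 1-command option fits: unique.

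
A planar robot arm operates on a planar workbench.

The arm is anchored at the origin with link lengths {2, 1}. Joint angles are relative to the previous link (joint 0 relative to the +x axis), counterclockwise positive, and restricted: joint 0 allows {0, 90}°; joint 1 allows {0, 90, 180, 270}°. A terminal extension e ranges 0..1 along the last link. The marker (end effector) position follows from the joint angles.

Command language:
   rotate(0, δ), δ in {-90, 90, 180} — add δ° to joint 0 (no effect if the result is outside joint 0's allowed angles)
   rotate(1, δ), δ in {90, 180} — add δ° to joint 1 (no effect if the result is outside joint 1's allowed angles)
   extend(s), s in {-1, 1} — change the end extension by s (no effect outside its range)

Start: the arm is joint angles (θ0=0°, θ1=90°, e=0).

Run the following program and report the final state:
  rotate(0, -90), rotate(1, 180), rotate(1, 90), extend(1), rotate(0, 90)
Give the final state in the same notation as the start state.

initial: joint angles (θ0=0°, θ1=90°, e=0)
[1] after rotate(0, -90): joint angles (θ0=0°, θ1=90°, e=0)
[2] after rotate(1, 180): joint angles (θ0=0°, θ1=270°, e=0)
[3] after rotate(1, 90): joint angles (θ0=0°, θ1=0°, e=0)
[4] after extend(1): joint angles (θ0=0°, θ1=0°, e=1)
[5] after rotate(0, 90): joint angles (θ0=90°, θ1=0°, e=1)

joint angles (θ0=90°, θ1=0°, e=1)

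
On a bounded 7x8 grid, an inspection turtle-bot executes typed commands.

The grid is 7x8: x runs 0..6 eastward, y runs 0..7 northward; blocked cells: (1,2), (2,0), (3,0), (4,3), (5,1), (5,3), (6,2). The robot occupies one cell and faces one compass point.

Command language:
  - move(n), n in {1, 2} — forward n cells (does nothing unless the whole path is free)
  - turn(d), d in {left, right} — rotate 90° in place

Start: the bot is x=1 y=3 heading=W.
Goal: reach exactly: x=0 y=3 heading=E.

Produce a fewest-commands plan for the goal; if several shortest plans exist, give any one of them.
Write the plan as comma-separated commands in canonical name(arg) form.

from: x=1 y=3 heading=W
[1] after move(1): x=0 y=3 heading=W
[2] after turn(right): x=0 y=3 heading=N
[3] after turn(right): x=0 y=3 heading=E
minimal: 3 command(s), checked below 3.

move(1), turn(right), turn(right)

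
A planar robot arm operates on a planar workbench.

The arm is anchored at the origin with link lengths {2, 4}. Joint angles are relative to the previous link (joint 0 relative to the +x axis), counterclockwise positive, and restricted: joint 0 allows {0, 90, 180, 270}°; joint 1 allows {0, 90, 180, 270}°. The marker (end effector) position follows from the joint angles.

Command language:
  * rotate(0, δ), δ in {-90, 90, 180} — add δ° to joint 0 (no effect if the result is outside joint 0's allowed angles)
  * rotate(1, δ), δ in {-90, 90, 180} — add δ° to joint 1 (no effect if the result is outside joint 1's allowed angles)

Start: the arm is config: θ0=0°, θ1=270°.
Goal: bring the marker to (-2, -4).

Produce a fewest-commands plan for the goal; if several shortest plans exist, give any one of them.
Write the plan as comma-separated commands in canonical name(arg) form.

rotate(1, 180), rotate(0, 180)

initial: config: θ0=0°, θ1=270°
1. rotate(1, 180) → config: θ0=0°, θ1=90°
2. rotate(0, 180) → config: θ0=180°, θ1=90°
no 1-step plan works, so 2 is optimal.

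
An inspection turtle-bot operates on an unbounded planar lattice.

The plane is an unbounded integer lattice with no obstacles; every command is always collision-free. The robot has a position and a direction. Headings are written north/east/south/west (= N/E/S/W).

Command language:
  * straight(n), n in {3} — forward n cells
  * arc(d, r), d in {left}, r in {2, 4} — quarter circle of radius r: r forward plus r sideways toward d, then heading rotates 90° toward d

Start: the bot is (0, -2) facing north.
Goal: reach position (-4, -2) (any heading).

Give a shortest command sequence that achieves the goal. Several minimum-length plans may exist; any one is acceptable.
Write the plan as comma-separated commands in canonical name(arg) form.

start: (0, -2) facing north
1. arc(left, 2) → (-2, 0) facing west
2. arc(left, 2) → (-4, -2) facing south
nothing shorter than 2 reaches the goal.

arc(left, 2), arc(left, 2)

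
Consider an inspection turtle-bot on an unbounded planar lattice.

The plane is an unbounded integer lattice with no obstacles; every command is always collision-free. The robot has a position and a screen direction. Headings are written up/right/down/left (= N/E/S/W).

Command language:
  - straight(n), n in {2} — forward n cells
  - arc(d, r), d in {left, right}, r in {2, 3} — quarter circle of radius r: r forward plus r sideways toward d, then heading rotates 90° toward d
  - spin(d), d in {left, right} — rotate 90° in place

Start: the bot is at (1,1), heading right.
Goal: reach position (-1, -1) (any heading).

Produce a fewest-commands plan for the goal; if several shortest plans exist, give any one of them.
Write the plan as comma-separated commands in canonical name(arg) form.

spin(right), arc(right, 2)

t0: at (1,1), heading right
t=1 spin(right) ⇒ at (1,1), heading down
t=2 arc(right, 2) ⇒ at (-1,-1), heading left
minimal: 2 command(s), checked below 2.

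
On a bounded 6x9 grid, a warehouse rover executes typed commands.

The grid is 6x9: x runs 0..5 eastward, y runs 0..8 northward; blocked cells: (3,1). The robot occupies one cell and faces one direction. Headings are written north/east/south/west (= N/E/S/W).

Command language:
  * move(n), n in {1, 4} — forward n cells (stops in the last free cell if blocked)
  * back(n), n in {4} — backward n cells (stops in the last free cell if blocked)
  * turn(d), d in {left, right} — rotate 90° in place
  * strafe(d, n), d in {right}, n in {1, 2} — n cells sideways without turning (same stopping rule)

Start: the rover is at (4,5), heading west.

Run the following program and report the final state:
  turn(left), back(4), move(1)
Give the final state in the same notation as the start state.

begin: at (4,5), heading west
[1] after turn(left): at (4,5), heading south
[2] after back(4): at (4,8), heading south
[3] after move(1): at (4,7), heading south

at (4,7), heading south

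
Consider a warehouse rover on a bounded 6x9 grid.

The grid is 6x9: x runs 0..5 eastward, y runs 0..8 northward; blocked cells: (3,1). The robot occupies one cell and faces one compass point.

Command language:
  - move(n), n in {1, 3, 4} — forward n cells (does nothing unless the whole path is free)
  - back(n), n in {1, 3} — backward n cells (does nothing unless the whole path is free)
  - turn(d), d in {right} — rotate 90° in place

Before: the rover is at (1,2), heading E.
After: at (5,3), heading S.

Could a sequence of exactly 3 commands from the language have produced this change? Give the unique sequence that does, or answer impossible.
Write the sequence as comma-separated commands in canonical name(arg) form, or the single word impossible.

move(4), turn(right), back(1)

key: cell and facing (now S) both changed — the 3 commands mix motion and turning
initial: at (1,2), heading E
step 1 (move(4)): at (5,2), heading E
step 2 (turn(right)): at (5,2), heading S
step 3 (back(1)): at (5,3), heading S
uniquely the one of 216 3-step routes that fits.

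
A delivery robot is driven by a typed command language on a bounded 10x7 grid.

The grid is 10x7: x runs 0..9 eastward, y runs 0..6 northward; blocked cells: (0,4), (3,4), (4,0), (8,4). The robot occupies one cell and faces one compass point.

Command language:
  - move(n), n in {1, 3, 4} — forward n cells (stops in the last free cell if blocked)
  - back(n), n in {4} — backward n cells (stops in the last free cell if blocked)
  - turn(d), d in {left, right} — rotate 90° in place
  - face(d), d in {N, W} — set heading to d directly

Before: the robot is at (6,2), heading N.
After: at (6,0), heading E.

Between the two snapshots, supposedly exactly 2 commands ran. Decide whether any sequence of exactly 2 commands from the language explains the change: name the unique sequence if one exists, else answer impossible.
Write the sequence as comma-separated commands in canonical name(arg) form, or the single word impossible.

key: running turn(right) before back(4) would end elsewhere — order is forced
initial: at (6,2), heading N
[1] after back(4): at (6,0), heading N
[2] after turn(right): at (6,0), heading E
no other 2-command option fits: unique.

back(4), turn(right)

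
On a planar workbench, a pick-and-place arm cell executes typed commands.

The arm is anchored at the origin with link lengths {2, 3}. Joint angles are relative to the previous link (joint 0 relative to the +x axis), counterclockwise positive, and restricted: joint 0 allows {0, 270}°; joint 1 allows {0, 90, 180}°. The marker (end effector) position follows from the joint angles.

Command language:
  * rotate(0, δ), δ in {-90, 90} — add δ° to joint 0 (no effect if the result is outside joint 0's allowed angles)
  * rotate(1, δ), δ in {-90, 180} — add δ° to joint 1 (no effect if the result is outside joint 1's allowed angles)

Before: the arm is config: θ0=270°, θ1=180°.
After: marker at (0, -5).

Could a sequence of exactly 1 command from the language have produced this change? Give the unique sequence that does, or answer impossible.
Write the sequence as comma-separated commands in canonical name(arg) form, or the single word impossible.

start: config: θ0=270°, θ1=180°
1. rotate(1, 180) → config: θ0=270°, θ1=0°
no rival 1-sequence matches.

rotate(1, 180)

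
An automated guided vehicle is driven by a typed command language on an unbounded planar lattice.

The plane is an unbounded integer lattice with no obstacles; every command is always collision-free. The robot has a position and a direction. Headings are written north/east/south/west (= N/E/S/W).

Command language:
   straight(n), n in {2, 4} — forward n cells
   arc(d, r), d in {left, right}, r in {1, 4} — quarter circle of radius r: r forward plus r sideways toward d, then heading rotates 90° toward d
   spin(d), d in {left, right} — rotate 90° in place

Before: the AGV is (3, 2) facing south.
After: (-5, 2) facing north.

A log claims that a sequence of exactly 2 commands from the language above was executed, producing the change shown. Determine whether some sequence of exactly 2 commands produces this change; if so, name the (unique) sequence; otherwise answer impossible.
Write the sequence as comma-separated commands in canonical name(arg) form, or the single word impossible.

key: position moved to (-5,2) AND the heading swung to N — translation plus rotation needed
from: (3, 2) facing south
[1] after arc(right, 4): (-1, -2) facing west
[2] after arc(right, 4): (-5, 2) facing north
no other 2-command option fits: unique.

arc(right, 4), arc(right, 4)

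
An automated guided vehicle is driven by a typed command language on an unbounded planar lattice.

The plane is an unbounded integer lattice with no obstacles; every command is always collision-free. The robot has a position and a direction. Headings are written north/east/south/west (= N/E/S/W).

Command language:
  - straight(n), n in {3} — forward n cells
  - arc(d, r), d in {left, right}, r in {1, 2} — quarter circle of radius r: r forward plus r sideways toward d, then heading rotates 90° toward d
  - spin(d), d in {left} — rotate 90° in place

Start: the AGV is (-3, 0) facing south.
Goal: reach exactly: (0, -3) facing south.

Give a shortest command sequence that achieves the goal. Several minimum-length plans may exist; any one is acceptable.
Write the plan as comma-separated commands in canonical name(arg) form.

begin: (-3, 0) facing south
step 1 (arc(left, 2)): (-1, -2) facing east
step 2 (arc(right, 1)): (0, -3) facing south
nothing shorter than 2 reaches the goal.

arc(left, 2), arc(right, 1)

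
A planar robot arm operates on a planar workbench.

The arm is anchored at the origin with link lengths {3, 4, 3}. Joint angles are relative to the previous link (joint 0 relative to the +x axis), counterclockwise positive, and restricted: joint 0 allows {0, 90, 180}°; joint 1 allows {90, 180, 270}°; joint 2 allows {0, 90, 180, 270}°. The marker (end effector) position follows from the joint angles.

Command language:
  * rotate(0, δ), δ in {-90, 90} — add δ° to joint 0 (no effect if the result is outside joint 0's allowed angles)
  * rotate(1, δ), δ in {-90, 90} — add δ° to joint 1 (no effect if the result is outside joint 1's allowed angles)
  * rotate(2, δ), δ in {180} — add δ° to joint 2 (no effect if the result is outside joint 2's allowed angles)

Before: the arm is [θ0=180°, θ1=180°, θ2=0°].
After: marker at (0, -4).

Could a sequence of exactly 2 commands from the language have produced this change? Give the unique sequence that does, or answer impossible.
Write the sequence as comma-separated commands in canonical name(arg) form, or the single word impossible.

rotate(0, 90), rotate(0, -90)

key: order matters: swapping rotate(0, 90) and rotate(0, -90) lands elsewhere
begin: [θ0=180°, θ1=180°, θ2=0°]
step 1 (rotate(0, 90)): [θ0=180°, θ1=180°, θ2=0°]
step 2 (rotate(0, -90)): [θ0=90°, θ1=180°, θ2=0°]
no other 2-command option fits: unique.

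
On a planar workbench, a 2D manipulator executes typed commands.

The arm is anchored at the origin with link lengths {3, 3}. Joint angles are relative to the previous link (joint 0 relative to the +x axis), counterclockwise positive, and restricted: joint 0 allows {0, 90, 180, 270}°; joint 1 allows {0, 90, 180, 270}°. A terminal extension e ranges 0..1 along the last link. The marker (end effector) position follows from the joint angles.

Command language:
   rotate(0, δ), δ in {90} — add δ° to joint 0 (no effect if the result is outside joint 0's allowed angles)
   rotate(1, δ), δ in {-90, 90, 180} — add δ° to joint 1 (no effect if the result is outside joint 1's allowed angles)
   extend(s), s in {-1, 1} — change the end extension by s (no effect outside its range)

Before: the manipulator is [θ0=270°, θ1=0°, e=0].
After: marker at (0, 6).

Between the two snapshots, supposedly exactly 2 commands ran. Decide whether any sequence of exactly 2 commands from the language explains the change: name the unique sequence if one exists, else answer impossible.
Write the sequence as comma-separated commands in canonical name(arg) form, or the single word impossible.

rotate(0, 90), rotate(0, 90)

initial: [θ0=270°, θ1=0°, e=0]
step 1 (rotate(0, 90)): [θ0=0°, θ1=0°, e=0]
step 2 (rotate(0, 90)): [θ0=90°, θ1=0°, e=0]
uniquely the one of 36 2-step routes that fits.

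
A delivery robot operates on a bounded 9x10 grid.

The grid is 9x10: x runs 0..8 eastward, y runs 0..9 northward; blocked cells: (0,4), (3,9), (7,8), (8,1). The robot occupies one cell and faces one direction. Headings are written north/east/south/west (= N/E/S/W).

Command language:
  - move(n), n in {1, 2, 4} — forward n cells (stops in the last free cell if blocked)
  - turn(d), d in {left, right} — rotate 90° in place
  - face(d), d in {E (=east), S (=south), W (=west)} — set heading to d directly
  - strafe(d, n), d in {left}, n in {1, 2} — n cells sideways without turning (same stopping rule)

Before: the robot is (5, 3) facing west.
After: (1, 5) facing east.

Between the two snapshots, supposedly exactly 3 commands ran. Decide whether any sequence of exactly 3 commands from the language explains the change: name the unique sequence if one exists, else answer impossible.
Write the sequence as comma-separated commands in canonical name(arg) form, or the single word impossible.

key: position moved to (1,5) AND the heading swung to E — translation plus rotation needed
start: (5, 3) facing west
[1] after move(4): (1, 3) facing west
[2] after face(E): (1, 3) facing east
[3] after strafe(left, 2): (1, 5) facing east
no other 3-command option fits: unique.

move(4), face(E), strafe(left, 2)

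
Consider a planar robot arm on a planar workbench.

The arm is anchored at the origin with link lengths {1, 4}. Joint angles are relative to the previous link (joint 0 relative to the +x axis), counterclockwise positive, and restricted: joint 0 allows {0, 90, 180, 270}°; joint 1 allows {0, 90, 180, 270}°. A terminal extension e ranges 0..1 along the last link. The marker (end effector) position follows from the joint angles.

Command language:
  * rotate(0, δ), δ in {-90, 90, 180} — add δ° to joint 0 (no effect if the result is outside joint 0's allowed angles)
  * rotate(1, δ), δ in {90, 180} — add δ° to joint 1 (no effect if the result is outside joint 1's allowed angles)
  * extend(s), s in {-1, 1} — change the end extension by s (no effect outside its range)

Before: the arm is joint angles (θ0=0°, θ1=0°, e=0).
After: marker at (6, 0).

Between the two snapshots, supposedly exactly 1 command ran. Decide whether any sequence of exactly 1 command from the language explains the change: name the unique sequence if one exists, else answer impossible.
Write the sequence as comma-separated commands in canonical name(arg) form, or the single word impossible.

extend(1)

t0: joint angles (θ0=0°, θ1=0°, e=0)
t=1 extend(1) ⇒ joint angles (θ0=0°, θ1=0°, e=1)
all 7 alternatives checked — unique.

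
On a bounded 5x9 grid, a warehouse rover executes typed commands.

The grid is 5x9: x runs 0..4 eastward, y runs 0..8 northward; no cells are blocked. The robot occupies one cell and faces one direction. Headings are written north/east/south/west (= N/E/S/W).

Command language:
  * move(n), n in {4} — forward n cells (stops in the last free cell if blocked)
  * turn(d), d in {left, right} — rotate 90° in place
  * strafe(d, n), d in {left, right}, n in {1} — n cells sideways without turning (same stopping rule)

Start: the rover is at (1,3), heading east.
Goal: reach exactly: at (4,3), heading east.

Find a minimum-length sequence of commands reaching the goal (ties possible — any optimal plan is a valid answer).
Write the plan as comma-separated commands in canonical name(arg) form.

move(4)

t0: at (1,3), heading east
step 1 (move(4)): at (4,3), heading east
nothing shorter than 1 reaches the goal.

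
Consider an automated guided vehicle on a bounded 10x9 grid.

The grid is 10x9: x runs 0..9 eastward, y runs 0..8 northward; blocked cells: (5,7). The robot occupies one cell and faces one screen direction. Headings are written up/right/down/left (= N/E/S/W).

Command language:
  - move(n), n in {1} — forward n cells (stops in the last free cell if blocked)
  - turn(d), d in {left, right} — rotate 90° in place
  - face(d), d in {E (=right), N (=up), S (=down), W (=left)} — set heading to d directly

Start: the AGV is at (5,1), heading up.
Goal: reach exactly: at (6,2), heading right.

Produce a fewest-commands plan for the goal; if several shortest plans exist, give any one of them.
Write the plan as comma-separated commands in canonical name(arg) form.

t0: at (5,1), heading up
t=1 move(1) ⇒ at (5,2), heading up
t=2 face(E) ⇒ at (5,2), heading right
t=3 move(1) ⇒ at (6,2), heading right
minimal: 3 command(s), checked below 3.

move(1), face(E), move(1)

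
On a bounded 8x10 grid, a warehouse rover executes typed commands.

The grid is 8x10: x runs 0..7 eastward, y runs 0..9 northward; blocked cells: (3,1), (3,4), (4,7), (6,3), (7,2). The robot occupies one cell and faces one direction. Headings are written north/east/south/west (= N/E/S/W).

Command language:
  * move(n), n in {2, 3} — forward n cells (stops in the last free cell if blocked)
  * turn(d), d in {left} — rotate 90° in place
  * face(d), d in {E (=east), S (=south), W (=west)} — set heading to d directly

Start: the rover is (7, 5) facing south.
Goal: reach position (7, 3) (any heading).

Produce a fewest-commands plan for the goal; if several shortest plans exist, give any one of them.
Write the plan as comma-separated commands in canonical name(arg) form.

move(3)

start: (7, 5) facing south
t=1 move(3) ⇒ (7, 3) facing south
shorter routes all fall short; 1 is best.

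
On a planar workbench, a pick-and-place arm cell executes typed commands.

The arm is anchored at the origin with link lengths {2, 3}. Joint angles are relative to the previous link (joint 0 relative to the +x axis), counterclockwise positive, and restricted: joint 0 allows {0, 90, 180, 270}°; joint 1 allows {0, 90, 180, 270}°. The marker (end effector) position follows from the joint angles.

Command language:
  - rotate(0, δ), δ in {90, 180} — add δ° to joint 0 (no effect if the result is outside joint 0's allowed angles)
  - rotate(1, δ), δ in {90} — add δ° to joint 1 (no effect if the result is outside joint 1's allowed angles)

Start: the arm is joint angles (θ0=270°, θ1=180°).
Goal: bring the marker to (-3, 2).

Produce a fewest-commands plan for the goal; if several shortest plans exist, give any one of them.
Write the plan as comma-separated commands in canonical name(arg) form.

rotate(1, 90), rotate(1, 90), rotate(1, 90), rotate(0, 180)

initial: joint angles (θ0=270°, θ1=180°)
1. rotate(1, 90) → joint angles (θ0=270°, θ1=270°)
2. rotate(1, 90) → joint angles (θ0=270°, θ1=0°)
3. rotate(1, 90) → joint angles (θ0=270°, θ1=90°)
4. rotate(0, 180) → joint angles (θ0=90°, θ1=90°)
minimal: 4 command(s), checked below 4.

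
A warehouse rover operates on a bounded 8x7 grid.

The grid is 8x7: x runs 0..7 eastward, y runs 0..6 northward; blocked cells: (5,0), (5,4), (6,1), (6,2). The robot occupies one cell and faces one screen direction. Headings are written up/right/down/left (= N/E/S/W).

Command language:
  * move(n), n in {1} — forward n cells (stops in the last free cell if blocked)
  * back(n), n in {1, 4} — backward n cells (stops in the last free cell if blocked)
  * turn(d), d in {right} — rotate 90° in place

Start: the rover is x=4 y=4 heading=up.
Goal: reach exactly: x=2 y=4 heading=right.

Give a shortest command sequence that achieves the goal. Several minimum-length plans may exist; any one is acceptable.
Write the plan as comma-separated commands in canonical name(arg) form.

begin: x=4 y=4 heading=up
t=1 turn(right) ⇒ x=4 y=4 heading=right
t=2 back(1) ⇒ x=3 y=4 heading=right
t=3 back(1) ⇒ x=2 y=4 heading=right
minimal: 3 command(s), checked below 3.

turn(right), back(1), back(1)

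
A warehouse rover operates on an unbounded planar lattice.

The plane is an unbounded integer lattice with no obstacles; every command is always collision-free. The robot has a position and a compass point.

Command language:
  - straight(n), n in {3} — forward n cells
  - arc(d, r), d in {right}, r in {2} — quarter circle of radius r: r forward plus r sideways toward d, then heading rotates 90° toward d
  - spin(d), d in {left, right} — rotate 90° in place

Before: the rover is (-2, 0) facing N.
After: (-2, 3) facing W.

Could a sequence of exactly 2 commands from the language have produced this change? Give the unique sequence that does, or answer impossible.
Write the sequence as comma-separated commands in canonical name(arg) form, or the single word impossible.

straight(3), spin(left)

key: order matters: swapping straight(3) and spin(left) lands elsewhere
initial: (-2, 0) facing N
t=1 straight(3) ⇒ (-2, 3) facing N
t=2 spin(left) ⇒ (-2, 3) facing W
uniquely the one of 16 2-step routes that fits.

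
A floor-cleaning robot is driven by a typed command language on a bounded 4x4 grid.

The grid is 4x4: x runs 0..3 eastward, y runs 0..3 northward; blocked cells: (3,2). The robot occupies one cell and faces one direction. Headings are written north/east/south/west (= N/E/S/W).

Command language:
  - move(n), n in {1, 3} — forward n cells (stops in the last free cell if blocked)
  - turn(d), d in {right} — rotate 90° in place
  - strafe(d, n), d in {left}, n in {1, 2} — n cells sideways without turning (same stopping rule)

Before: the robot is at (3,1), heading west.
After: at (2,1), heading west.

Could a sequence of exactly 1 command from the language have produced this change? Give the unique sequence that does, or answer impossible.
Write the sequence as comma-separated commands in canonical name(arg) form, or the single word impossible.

move(1)

key: still facing W — the one step turns nothing
initial: at (3,1), heading west
step 1 (move(1)): at (2,1), heading west
all 5 alternatives checked — unique.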